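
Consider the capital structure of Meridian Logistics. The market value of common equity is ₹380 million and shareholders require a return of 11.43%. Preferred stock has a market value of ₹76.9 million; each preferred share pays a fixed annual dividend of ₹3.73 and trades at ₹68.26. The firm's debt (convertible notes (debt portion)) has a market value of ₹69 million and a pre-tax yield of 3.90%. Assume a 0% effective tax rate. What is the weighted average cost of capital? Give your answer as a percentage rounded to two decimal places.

9.57%

Cost of preferred: Rp = 3.73 / 68.26 = 5.4644%.
Total capital V = 380 + 76.9 + 69 = 525.9.
Equity: weight = 380/525.9 = 0.7226; cost = 11.43%.
Preferred: weight = 76.9/525.9 = 0.1462; cost = 5.4644%.
Convertible notes (debt portion): weight = 69/525.9 = 0.1312; after-tax cost = 3.9% × (1 − 0%) = 3.9000%.
WACC = 0.7226 × 11.4300% + 0.1462 × 5.4644% + 0.1312 × 3.9000% = 9.5697%.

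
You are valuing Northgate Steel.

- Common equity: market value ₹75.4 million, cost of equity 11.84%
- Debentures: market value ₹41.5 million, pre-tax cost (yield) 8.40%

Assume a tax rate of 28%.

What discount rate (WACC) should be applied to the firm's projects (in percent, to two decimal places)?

9.78%

Total capital V = 75.4 + 41.5 = 116.9.
Equity: weight = 75.4/116.9 = 0.6450; cost = 11.84%.
Debentures: weight = 41.5/116.9 = 0.3550; after-tax cost = 8.4% × (1 − 28%) = 6.0480%.
WACC = 0.6450 × 11.8400% + 0.3550 × 6.0480% = 9.7838%.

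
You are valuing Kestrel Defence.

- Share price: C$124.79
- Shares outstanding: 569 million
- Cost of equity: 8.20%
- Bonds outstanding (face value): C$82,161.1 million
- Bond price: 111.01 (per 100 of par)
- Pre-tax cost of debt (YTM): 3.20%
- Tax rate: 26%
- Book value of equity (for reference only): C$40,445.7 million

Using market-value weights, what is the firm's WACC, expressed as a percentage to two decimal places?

4.92%

Market value of equity E = 124.79 × 569m = 71005.51m. Market value of debt D = 82161.1m × 111.01/100 = 91207.03711m.
Total capital V = 71005.51 + 91207.03711 = 162212.54711.
Equity: weight = 71005.51/162212.54711 = 0.4377; cost = 8.2%.
Bonds outstanding: weight = 91207.03711/162212.54711 = 0.5623; after-tax cost = 3.2% × (1 − 26%) = 2.3680%.
WACC = 0.4377 × 8.2000% + 0.5623 × 2.3680% = 4.9208%.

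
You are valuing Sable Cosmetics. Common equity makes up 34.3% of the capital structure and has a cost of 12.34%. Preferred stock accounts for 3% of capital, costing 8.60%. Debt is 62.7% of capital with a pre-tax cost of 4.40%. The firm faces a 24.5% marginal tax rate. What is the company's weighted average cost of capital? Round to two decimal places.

After-tax cost of debt = 4.4% × (1 − 24.5%) = 3.3220%.
WACC = 0.343 × 12.3400% + 0.030 × 8.6000% + 0.627 × 3.3220% = 6.5735%.

6.57%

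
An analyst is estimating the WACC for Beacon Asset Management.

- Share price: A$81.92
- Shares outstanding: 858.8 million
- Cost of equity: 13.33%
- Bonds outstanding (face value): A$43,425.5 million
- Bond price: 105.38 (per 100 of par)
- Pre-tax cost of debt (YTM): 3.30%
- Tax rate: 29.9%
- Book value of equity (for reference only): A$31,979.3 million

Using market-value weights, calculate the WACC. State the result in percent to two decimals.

8.99%

Market value of equity E = 81.92 × 858.8m = 70352.896m. Market value of debt D = 43425.5m × 105.38/100 = 45761.7919m.
Total capital V = 70352.896 + 45761.7919 = 116114.6879.
Equity: weight = 70352.896/116114.6879 = 0.6059; cost = 13.33%.
Bonds outstanding: weight = 45761.7919/116114.6879 = 0.3941; after-tax cost = 3.3% × (1 − 29.9%) = 2.3133%.
WACC = 0.6059 × 13.3300% + 0.3941 × 2.3133% = 8.9882%.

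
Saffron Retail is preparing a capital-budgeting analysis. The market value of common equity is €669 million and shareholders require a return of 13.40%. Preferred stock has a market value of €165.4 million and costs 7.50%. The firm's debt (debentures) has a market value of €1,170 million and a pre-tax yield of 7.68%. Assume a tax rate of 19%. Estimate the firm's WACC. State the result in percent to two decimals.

8.72%

Total capital V = 669 + 165.4 + 1170 = 2004.4.
Equity: weight = 669/2004.4 = 0.3338; cost = 13.4%.
Preferred: weight = 165.4/2004.4 = 0.0825; cost = 7.5%.
Debentures: weight = 1170/2004.4 = 0.5837; after-tax cost = 7.68% × (1 − 19%) = 6.2208%.
WACC = 0.3338 × 13.4000% + 0.0825 × 7.5000% + 0.5837 × 6.2208% = 8.7225%.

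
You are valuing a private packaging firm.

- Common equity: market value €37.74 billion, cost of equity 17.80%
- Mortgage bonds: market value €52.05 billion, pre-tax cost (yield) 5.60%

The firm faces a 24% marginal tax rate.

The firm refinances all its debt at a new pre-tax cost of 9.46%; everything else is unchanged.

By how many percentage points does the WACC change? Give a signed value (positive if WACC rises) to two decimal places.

+1.70 pp

Current WACC:
Total capital V = 37.74 + 52.05 = 89.79.
Equity: weight = 37.74/89.79 = 0.4203; cost = 17.8%.
Mortgage bonds: weight = 52.05/89.79 = 0.5797; after-tax cost = 5.6% × (1 − 24%) = 4.2560%.
WACC = 0.4203 × 17.8000% + 0.5797 × 4.2560% = 9.9487%.
After the change:
Total capital V = 37.74 + 52.05 = 89.79.
Equity: weight = 37.74/89.79 = 0.4203; cost = 17.8%.
Mortgage bonds: weight = 52.05/89.79 = 0.5797; after-tax cost = 9.46% × (1 − 24%) = 7.1896%.
WACC = 0.4203 × 17.8000% + 0.5797 × 7.1896% = 11.6493%.
Change in WACC = 11.6493% − 9.9487% = 1.7006 pp.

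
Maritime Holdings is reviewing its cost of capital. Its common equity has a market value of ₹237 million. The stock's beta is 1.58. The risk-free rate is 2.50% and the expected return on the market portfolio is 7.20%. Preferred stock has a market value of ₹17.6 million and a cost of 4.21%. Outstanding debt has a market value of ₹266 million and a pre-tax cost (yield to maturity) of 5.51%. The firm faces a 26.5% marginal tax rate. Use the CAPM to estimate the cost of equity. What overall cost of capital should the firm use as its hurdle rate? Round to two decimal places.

Market risk premium = 7.2% − 2.5% = 4.7%.
Cost of equity via CAPM: Re = 2.5% + 1.58 × 4.7% = 9.9260%.
Total capital V = 237 + 17.6 + 266 = 520.6.
Equity: weight = 237/520.6 = 0.4552; cost = 9.926%.
Preferred: weight = 17.6/520.6 = 0.0338; cost = 4.21%.
Debt: weight = 266/520.6 = 0.5109; after-tax cost = 5.51% × (1 − 26.5%) = 4.0499%.
WACC = 0.4552 × 9.9260% + 0.0338 × 4.2100% + 0.5109 × 4.0499% = 6.7303%.

6.73%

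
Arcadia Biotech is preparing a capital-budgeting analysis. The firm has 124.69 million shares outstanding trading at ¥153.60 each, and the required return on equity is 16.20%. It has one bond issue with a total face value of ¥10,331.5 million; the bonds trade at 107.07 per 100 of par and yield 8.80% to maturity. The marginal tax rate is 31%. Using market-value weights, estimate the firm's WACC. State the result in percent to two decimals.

12.49%

Market value of equity E = 153.6 × 124.69m = 19152.384m. Market value of debt D = 10331.5m × 107.07/100 = 11061.93705m.
Total capital V = 19152.384 + 11061.93705 = 30214.32105.
Equity: weight = 19152.384/30214.32105 = 0.6339; cost = 16.2%.
Bonds outstanding: weight = 11061.93705/30214.32105 = 0.3661; after-tax cost = 8.8% × (1 − 31%) = 6.0720%.
WACC = 0.6339 × 16.2000% + 0.3661 × 6.0720% = 12.4920%.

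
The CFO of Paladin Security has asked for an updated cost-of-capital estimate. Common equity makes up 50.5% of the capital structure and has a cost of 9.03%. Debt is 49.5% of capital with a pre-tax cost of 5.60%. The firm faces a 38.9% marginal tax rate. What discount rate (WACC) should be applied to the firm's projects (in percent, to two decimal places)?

After-tax cost of debt = 5.6% × (1 − 38.9%) = 3.4216%.
WACC = 0.505 × 9.0300% + 0.495 × 3.4216% = 6.2538%.

6.25%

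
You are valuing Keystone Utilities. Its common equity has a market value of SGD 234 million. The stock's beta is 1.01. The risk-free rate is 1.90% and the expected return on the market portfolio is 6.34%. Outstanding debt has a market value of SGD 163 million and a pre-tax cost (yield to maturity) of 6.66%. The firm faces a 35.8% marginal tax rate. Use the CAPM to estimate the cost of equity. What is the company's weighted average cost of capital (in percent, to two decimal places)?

5.52%

Market risk premium = 6.34% − 1.9% = 4.44%.
Cost of equity via CAPM: Re = 1.9% + 1.01 × 4.44% = 6.3844%.
Total capital V = 234 + 163 = 397.
Equity: weight = 234/397 = 0.5894; cost = 6.3844%.
Debt: weight = 163/397 = 0.4106; after-tax cost = 6.66% × (1 − 35.8%) = 4.2757%.
WACC = 0.5894 × 6.3844% + 0.4106 × 4.2757% = 5.5186%.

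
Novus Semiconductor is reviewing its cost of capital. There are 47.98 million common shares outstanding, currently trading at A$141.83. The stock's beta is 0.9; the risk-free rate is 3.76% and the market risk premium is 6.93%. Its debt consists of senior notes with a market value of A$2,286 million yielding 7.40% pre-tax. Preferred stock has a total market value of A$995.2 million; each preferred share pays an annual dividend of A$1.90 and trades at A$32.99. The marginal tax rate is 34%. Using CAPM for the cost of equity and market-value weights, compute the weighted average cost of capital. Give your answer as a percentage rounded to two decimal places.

8.42%

Cost of equity via CAPM: Re = 3.76% + 0.9 × 6.93% = 9.9970%.
Cost of preferred: Rp = 1.9 / 32.99 = 5.7593%.
Market value of equity E = 141.83 × 47.98m = 6805.0034m.
Total capital V = 6805.0034 + 995.2 + 2286 = 10086.2034.
Equity: weight = 6805.0034/10086.2034 = 0.6747; cost = 9.997%.
Preferred: weight = 995.2/10086.2034 = 0.0987; cost = 5.7593%.
Senior notes: weight = 2286/10086.2034 = 0.2266; after-tax cost = 7.4% × (1 − 34%) = 4.8840%.
WACC = 0.6747 × 9.9970% + 0.0987 × 5.7593% + 0.2266 × 4.8840% = 8.4200%.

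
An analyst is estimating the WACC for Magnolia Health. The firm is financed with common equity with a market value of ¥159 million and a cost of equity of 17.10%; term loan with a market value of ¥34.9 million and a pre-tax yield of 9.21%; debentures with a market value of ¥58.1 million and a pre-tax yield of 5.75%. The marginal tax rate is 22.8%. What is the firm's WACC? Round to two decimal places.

12.80%

Total capital V = 159 + 34.9 + 58.1 = 252.
Equity: weight = 159/252 = 0.6310; cost = 17.1%.
Term loan: weight = 34.9/252 = 0.1385; after-tax cost = 9.21% × (1 − 22.8%) = 7.1101%.
Debentures: weight = 58.1/252 = 0.2306; after-tax cost = 5.75% × (1 − 22.8%) = 4.4390%.
WACC = 0.6310 × 17.1000% + 0.1385 × 7.1101% + 0.2306 × 4.4390% = 12.7974%.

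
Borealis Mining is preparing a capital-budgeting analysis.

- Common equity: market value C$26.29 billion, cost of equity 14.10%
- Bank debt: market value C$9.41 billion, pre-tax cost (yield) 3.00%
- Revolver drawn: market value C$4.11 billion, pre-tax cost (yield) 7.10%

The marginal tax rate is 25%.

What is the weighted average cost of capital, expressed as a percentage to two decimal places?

10.39%

Total capital V = 26.29 + 9.41 + 4.11 = 39.81.
Equity: weight = 26.29/39.81 = 0.6604; cost = 14.1%.
Bank debt: weight = 9.41/39.81 = 0.2364; after-tax cost = 3% × (1 − 25%) = 2.2500%.
Revolver drawn: weight = 4.11/39.81 = 0.1032; after-tax cost = 7.1% × (1 − 25%) = 5.3250%.
WACC = 0.6604 × 14.1000% + 0.2364 × 2.2500% + 0.1032 × 5.3250% = 10.3930%.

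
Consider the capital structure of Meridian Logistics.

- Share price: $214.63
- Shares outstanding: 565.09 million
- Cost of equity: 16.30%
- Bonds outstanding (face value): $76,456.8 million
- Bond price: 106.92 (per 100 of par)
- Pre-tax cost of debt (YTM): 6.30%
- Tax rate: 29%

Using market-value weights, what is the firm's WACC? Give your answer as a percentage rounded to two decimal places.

Market value of equity E = 214.63 × 565.09m = 121285.2667m. Market value of debt D = 76456.8m × 106.92/100 = 81747.61056m.
Total capital V = 121285.2667 + 81747.61056 = 203032.87726.
Equity: weight = 121285.2667/203032.87726 = 0.5974; cost = 16.3%.
Bonds outstanding: weight = 81747.61056/203032.87726 = 0.4026; after-tax cost = 6.3% × (1 − 29%) = 4.4730%.
WACC = 0.5974 × 16.3000% + 0.4026 × 4.4730% = 11.5381%.

11.54%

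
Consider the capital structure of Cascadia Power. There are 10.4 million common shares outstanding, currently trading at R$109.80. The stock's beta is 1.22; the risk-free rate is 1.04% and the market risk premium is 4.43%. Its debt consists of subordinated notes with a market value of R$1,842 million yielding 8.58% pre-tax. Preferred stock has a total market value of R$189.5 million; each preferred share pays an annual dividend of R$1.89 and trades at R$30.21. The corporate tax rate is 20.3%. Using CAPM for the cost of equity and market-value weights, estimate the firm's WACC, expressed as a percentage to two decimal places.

6.66%

Cost of equity via CAPM: Re = 1.04% + 1.22 × 4.43% = 6.4446%.
Cost of preferred: Rp = 1.89 / 30.21 = 6.2562%.
Market value of equity E = 109.8 × 10.4m = 1141.92m.
Total capital V = 1141.92 + 189.5 + 1842 = 3173.42.
Equity: weight = 1141.92/3173.42 = 0.3598; cost = 6.4446%.
Preferred: weight = 189.5/3173.42 = 0.0597; cost = 6.2562%.
Subordinated notes: weight = 1842/3173.42 = 0.5804; after-tax cost = 8.58% × (1 − 20.3%) = 6.8383%.
WACC = 0.3598 × 6.4446% + 0.0597 × 6.2562% + 0.5804 × 6.8383% = 6.6618%.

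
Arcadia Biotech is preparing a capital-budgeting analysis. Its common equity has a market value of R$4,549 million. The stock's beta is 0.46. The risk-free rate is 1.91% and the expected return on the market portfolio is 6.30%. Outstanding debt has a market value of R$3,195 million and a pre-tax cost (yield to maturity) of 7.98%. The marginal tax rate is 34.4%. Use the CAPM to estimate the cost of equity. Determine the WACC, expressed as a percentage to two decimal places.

Market risk premium = 6.3% − 1.91% = 4.39%.
Cost of equity via CAPM: Re = 1.91% + 0.46 × 4.39% = 3.9294%.
Total capital V = 4549 + 3195 = 7744.
Equity: weight = 4549/7744 = 0.5874; cost = 3.9294%.
Debt: weight = 3195/7744 = 0.4126; after-tax cost = 7.98% × (1 − 34.4%) = 5.2349%.
WACC = 0.5874 × 3.9294% + 0.4126 × 5.2349% = 4.4680%.

4.47%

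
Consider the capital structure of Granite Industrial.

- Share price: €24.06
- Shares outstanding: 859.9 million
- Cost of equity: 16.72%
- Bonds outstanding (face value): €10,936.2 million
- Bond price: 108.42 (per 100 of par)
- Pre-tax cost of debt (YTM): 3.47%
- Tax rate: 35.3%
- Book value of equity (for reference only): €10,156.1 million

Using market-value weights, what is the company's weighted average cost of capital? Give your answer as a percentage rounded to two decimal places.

Market value of equity E = 24.06 × 859.9m = 20689.194m. Market value of debt D = 10936.2m × 108.42/100 = 11857.02804m.
Total capital V = 20689.194 + 11857.02804 = 32546.22204.
Equity: weight = 20689.194/32546.22204 = 0.6357; cost = 16.72%.
Bonds outstanding: weight = 11857.02804/32546.22204 = 0.3643; after-tax cost = 3.47% × (1 − 35.3%) = 2.2451%.
WACC = 0.6357 × 16.7200% + 0.3643 × 2.2451% = 11.4466%.

11.45%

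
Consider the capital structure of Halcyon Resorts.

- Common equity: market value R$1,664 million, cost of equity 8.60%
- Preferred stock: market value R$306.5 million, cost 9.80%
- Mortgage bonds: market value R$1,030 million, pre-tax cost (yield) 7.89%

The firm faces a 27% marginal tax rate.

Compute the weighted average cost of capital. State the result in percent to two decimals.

7.75%

Total capital V = 1664 + 306.5 + 1030 = 3000.5.
Equity: weight = 1664/3000.5 = 0.5546; cost = 8.6%.
Preferred: weight = 306.5/3000.5 = 0.1021; cost = 9.8%.
Mortgage bonds: weight = 1030/3000.5 = 0.3433; after-tax cost = 7.89% × (1 − 27%) = 5.7597%.
WACC = 0.5546 × 8.6000% + 0.1021 × 9.8000% + 0.3433 × 5.7597% = 7.7476%.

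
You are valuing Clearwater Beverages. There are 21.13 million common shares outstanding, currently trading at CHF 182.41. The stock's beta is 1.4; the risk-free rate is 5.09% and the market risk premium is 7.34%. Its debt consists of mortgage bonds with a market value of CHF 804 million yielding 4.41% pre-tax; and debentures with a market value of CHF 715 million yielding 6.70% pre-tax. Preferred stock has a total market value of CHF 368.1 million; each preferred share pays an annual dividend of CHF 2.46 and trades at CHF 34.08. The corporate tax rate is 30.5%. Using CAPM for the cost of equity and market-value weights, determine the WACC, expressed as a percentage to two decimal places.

11.79%

Cost of equity via CAPM: Re = 5.09% + 1.4 × 7.34% = 15.3660%.
Cost of preferred: Rp = 2.46 / 34.08 = 7.2183%.
Market value of equity E = 182.41 × 21.13m = 3854.3233m.
Total capital V = 3854.3233 + 368.1 + 804 + 715 = 5741.4233.
Equity: weight = 3854.3233/5741.4233 = 0.6713; cost = 15.366%.
Preferred: weight = 368.1/5741.4233 = 0.0641; cost = 7.2183%.
Mortgage bonds: weight = 804/5741.4233 = 0.1400; after-tax cost = 4.41% × (1 − 30.5%) = 3.0650%.
Debentures: weight = 715/5741.4233 = 0.1245; after-tax cost = 6.7% × (1 − 30.5%) = 4.6565%.
WACC = 0.6713 × 15.3660% + 0.0641 × 7.2183% + 0.1400 × 3.0650% + 0.1245 × 4.6565% = 11.7874%.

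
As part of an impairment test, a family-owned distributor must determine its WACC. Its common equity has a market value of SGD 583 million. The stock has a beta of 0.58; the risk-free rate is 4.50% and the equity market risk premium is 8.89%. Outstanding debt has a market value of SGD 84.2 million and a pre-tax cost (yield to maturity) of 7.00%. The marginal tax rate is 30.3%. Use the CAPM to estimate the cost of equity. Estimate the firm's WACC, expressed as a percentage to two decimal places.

9.05%

Cost of equity via CAPM: Re = 4.5% + 0.58 × 8.89% = 9.6562%.
Total capital V = 583 + 84.2 = 667.2.
Equity: weight = 583/667.2 = 0.8738; cost = 9.6562%.
Debt: weight = 84.2/667.2 = 0.1262; after-tax cost = 7% × (1 − 30.3%) = 4.8790%.
WACC = 0.8738 × 9.6562% + 0.1262 × 4.8790% = 9.0533%.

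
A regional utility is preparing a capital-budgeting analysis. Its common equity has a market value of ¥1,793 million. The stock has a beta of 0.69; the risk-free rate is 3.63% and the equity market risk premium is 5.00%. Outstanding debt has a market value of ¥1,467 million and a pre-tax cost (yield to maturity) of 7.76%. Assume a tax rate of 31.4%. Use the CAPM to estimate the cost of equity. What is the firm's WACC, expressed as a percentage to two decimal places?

6.29%

Cost of equity via CAPM: Re = 3.63% + 0.69 × 5.0% = 7.0800%.
Total capital V = 1793 + 1467 = 3260.
Equity: weight = 1793/3260 = 0.5500; cost = 7.08%.
Debt: weight = 1467/3260 = 0.4500; after-tax cost = 7.76% × (1 − 31.4%) = 5.3234%.
WACC = 0.5500 × 7.0800% + 0.4500 × 5.3234% = 6.2895%.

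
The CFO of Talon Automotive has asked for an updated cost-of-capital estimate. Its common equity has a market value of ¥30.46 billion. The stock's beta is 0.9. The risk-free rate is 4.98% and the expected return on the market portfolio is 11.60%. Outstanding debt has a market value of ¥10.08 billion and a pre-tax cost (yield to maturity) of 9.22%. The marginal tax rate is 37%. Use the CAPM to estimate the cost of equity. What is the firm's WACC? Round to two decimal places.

Market risk premium = 11.6% − 4.98% = 6.62%.
Cost of equity via CAPM: Re = 4.98% + 0.9 × 6.62% = 10.9380%.
Total capital V = 30.46 + 10.08 = 40.54.
Equity: weight = 30.46/40.54 = 0.7514; cost = 10.938%.
Debt: weight = 10.08/40.54 = 0.2486; after-tax cost = 9.22% × (1 − 37%) = 5.8086%.
WACC = 0.7514 × 10.9380% + 0.2486 × 5.8086% = 9.6626%.

9.66%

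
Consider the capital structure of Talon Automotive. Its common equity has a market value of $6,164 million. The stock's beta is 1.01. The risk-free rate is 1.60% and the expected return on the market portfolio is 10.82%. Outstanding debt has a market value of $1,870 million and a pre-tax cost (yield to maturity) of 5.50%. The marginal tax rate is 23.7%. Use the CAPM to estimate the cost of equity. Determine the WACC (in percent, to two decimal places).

9.35%

Market risk premium = 10.82% − 1.6% = 9.22%.
Cost of equity via CAPM: Re = 1.6% + 1.01 × 9.22% = 10.9122%.
Total capital V = 6164 + 1870 = 8034.
Equity: weight = 6164/8034 = 0.7672; cost = 10.9122%.
Debt: weight = 1870/8034 = 0.2328; after-tax cost = 5.5% × (1 − 23.7%) = 4.1965%.
WACC = 0.7672 × 10.9122% + 0.2328 × 4.1965% = 9.3490%.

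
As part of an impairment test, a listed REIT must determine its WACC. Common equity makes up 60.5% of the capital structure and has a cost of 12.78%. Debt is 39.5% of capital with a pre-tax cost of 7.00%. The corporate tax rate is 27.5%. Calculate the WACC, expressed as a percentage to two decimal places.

After-tax cost of debt = 7% × (1 − 27.5%) = 5.0750%.
WACC = 0.605 × 12.7800% + 0.395 × 5.0750% = 9.7365%.

9.74%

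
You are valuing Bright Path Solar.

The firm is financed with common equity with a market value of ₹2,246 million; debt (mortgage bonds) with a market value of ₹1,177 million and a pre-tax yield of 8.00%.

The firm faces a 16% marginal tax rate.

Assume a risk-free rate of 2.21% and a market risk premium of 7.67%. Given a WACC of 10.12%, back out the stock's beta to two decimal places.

1.26

Total capital V = 2246 + 1177 = 3423.
Equity weight = 2246/3423 = 0.6561.
Mortgage bonds weight = 1177/3423 = 0.3439.
Debt contribution = 0.3439 × 8% × (1 − 16%) = 2.3107%.
Required equity contribution = 10.12% − 2.3107% = 7.8093%  ⇒  Re = 11.9017%.
CAPM: 11.9017% = 2.21% + β × 7.67%  ⇒  β = 1.2636.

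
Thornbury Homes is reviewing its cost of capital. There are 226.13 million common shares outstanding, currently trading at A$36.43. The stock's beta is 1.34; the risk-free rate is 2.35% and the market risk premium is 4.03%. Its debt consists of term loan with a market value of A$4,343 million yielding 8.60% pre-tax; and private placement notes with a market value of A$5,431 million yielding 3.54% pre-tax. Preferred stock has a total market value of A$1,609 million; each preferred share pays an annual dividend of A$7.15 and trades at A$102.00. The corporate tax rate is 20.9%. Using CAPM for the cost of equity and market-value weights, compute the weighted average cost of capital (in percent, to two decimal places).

Cost of equity via CAPM: Re = 2.35% + 1.34 × 4.03% = 7.7502%.
Cost of preferred: Rp = 7.15 / 102.0 = 7.0098%.
Market value of equity E = 36.43 × 226.13m = 8237.9159m.
Total capital V = 8237.9159 + 1609 + 4343 + 5431 = 19620.9159.
Equity: weight = 8237.9159/19620.9159 = 0.4199; cost = 7.7502%.
Preferred: weight = 1609/19620.9159 = 0.0820; cost = 7.0098%.
Term loan: weight = 4343/19620.9159 = 0.2213; after-tax cost = 8.6% × (1 − 20.9%) = 6.8026%.
Private placement notes: weight = 5431/19620.9159 = 0.2768; after-tax cost = 3.54% × (1 − 20.9%) = 2.8001%.
WACC = 0.4199 × 7.7502% + 0.0820 × 7.0098% + 0.2213 × 6.8026% + 0.2768 × 2.8001% = 6.1096%.

6.11%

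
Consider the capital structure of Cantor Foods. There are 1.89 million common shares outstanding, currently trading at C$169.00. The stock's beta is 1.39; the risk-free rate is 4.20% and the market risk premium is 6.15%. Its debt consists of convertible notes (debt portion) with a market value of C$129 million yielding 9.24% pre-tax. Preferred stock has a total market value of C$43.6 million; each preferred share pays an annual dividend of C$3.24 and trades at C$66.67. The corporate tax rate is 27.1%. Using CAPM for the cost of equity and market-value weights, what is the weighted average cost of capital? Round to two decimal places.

10.47%

Cost of equity via CAPM: Re = 4.2% + 1.39 × 6.15% = 12.7485%.
Cost of preferred: Rp = 3.24 / 66.67 = 4.8598%.
Market value of equity E = 169.0 × 1.89m = 319.41m.
Total capital V = 319.41 + 43.6 + 129 = 492.01.
Equity: weight = 319.41/492.01 = 0.6492; cost = 12.7485%.
Preferred: weight = 43.6/492.01 = 0.0886; cost = 4.8598%.
Convertible notes (debt portion): weight = 129/492.01 = 0.2622; after-tax cost = 9.24% × (1 − 27.1%) = 6.7360%.
WACC = 0.6492 × 12.7485% + 0.0886 × 4.8598% + 0.2622 × 6.7360% = 10.4730%.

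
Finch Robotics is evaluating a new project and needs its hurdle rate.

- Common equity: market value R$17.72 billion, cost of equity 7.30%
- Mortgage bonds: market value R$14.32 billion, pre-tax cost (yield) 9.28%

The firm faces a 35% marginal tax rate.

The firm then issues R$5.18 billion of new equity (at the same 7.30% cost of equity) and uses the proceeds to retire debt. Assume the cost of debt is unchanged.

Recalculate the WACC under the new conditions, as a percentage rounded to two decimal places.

After the change:
Total capital V = 22.9 + 9.14 = 32.04.
Equity: weight = 22.9/32.04 = 0.7147; cost = 7.3%.
Mortgage bonds: weight = 9.14/32.04 = 0.2853; after-tax cost = 9.28% × (1 − 35%) = 6.0320%.
WACC = 0.7147 × 7.3000% + 0.2853 × 6.0320% = 6.9383%.

6.94%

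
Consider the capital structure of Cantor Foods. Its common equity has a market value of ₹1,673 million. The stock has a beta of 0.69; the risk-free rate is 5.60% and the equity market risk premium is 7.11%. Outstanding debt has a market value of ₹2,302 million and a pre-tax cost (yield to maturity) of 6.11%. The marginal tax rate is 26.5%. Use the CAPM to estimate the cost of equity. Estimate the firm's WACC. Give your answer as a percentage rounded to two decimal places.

Cost of equity via CAPM: Re = 5.6% + 0.69 × 7.11% = 10.5059%.
Total capital V = 1673 + 2302 = 3975.
Equity: weight = 1673/3975 = 0.4209; cost = 10.5059%.
Debt: weight = 2302/3975 = 0.5791; after-tax cost = 6.11% × (1 − 26.5%) = 4.4909%.
WACC = 0.4209 × 10.5059% + 0.5791 × 4.4909% = 7.0225%.

7.02%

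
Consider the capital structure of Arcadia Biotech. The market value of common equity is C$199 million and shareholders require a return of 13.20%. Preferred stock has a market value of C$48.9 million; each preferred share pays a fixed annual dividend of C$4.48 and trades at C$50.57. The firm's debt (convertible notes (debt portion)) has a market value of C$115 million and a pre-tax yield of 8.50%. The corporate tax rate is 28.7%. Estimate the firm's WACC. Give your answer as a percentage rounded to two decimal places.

10.35%

Cost of preferred: Rp = 4.48 / 50.57 = 8.8590%.
Total capital V = 199 + 48.9 + 115 = 362.9.
Equity: weight = 199/362.9 = 0.5484; cost = 13.2%.
Preferred: weight = 48.9/362.9 = 0.1347; cost = 8.859%.
Convertible notes (debt portion): weight = 115/362.9 = 0.3169; after-tax cost = 8.5% × (1 − 28.7%) = 6.0605%.
WACC = 0.5484 × 13.2000% + 0.1347 × 8.8590% + 0.3169 × 6.0605% = 10.3526%.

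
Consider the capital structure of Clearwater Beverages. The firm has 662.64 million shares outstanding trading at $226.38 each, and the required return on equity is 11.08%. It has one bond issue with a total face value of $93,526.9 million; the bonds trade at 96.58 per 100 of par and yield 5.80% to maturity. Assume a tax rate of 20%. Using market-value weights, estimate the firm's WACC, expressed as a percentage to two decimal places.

8.66%

Market value of equity E = 226.38 × 662.64m = 150008.4432m. Market value of debt D = 93526.9m × 96.58/100 = 90328.28002m.
Total capital V = 150008.4432 + 90328.28002 = 240336.72322.
Equity: weight = 150008.4432/240336.72322 = 0.6242; cost = 11.08%.
Bonds outstanding: weight = 90328.28002/240336.72322 = 0.3758; after-tax cost = 5.8% × (1 − 20%) = 4.6400%.
WACC = 0.6242 × 11.0800% + 0.3758 × 4.6400% = 8.6596%.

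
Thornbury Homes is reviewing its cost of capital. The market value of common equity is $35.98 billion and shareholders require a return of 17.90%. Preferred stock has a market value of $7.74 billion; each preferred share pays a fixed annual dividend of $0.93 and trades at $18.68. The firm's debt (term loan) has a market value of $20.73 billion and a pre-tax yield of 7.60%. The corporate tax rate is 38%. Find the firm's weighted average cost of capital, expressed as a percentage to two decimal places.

12.11%

Cost of preferred: Rp = 0.93 / 18.68 = 4.9786%.
Total capital V = 35.98 + 7.74 + 20.73 = 64.45.
Equity: weight = 35.98/64.45 = 0.5583; cost = 17.9%.
Preferred: weight = 7.74/64.45 = 0.1201; cost = 4.9786%.
Term loan: weight = 20.73/64.45 = 0.3216; after-tax cost = 7.6% × (1 − 38%) = 4.7120%.
WACC = 0.5583 × 17.9000% + 0.1201 × 4.9786% + 0.3216 × 4.7120% = 12.1064%.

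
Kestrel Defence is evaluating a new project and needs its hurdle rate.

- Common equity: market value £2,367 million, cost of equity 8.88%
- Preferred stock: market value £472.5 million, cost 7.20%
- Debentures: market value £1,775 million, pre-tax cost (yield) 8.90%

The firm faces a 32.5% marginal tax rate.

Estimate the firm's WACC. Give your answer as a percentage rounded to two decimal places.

Total capital V = 2367 + 472.5 + 1775 = 4614.5.
Equity: weight = 2367/4614.5 = 0.5129; cost = 8.88%.
Preferred: weight = 472.5/4614.5 = 0.1024; cost = 7.2%.
Debentures: weight = 1775/4614.5 = 0.3847; after-tax cost = 8.9% × (1 − 32.5%) = 6.0075%.
WACC = 0.5129 × 8.8800% + 0.1024 × 7.2000% + 0.3847 × 6.0075% = 7.6030%.

7.60%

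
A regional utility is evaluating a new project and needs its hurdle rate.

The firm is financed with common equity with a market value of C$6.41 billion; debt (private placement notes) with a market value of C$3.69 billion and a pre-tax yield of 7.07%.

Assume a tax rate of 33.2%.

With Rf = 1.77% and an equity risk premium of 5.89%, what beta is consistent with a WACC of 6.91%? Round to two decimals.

1.09

Total capital V = 6.41 + 3.69 = 10.1.
Equity weight = 6.41/10.1 = 0.6347.
Private placement notes weight = 3.69/10.1 = 0.3653.
Debt contribution = 0.3653 × 7.07% × (1 − 33.2%) = 1.7254%.
Required equity contribution = 6.91% − 1.7254% = 5.1846%  ⇒  Re = 8.1691%.
CAPM: 8.1691% = 1.77% + β × 5.89%  ⇒  β = 1.0864.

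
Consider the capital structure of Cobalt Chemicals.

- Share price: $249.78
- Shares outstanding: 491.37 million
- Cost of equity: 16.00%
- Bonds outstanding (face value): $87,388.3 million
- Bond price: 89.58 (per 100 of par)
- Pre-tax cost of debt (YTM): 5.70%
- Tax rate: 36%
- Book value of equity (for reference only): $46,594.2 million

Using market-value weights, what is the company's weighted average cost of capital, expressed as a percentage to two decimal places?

Market value of equity E = 249.78 × 491.37m = 122734.3986m. Market value of debt D = 87388.3m × 89.58/100 = 78282.43914m.
Total capital V = 122734.3986 + 78282.43914 = 201016.83774.
Equity: weight = 122734.3986/201016.83774 = 0.6106; cost = 16%.
Bonds outstanding: weight = 78282.43914/201016.83774 = 0.3894; after-tax cost = 5.7% × (1 − 36%) = 3.6480%.
WACC = 0.6106 × 16.0000% + 0.3894 × 3.6480% = 11.1897%.

11.19%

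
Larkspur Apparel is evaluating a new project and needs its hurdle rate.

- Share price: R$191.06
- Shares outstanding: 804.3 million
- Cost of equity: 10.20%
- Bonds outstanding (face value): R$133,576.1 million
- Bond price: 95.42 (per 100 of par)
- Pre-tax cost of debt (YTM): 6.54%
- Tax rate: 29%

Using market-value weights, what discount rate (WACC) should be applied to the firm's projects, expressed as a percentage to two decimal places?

Market value of equity E = 191.06 × 804.3m = 153669.558m. Market value of debt D = 133576.1m × 95.42/100 = 127458.31462m.
Total capital V = 153669.558 + 127458.31462 = 281127.87262.
Equity: weight = 153669.558/281127.87262 = 0.5466; cost = 10.2%.
Bonds outstanding: weight = 127458.31462/281127.87262 = 0.4534; after-tax cost = 6.54% × (1 − 29%) = 4.6434%.
WACC = 0.5466 × 10.2000% + 0.4534 × 4.6434% = 7.6807%.

7.68%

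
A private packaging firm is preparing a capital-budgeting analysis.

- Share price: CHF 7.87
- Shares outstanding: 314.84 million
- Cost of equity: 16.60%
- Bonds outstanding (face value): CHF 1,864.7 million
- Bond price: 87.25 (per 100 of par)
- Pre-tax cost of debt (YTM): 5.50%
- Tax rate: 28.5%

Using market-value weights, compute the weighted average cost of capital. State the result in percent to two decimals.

11.58%

Market value of equity E = 7.87 × 314.84m = 2477.7908m. Market value of debt D = 1864.7m × 87.25/100 = 1626.95075m.
Total capital V = 2477.7908 + 1626.95075 = 4104.74155.
Equity: weight = 2477.7908/4104.74155 = 0.6036; cost = 16.6%.
Bonds outstanding: weight = 1626.95075/4104.74155 = 0.3964; after-tax cost = 5.5% × (1 − 28.5%) = 3.9325%.
WACC = 0.6036 × 16.6000% + 0.3964 × 3.9325% = 11.5791%.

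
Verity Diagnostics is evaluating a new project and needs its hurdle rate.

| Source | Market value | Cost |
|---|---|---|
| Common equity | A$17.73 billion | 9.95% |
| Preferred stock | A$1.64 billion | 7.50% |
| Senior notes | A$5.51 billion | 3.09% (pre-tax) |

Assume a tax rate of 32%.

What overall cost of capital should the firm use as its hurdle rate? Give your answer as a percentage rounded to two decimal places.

Total capital V = 17.73 + 1.64 + 5.51 = 24.88.
Equity: weight = 17.73/24.88 = 0.7126; cost = 9.95%.
Preferred: weight = 1.64/24.88 = 0.0659; cost = 7.5%.
Senior notes: weight = 5.51/24.88 = 0.2215; after-tax cost = 3.09% × (1 − 32%) = 2.1012%.
WACC = 0.7126 × 9.9500% + 0.0659 × 7.5000% + 0.2215 × 2.1012% = 8.0503%.

8.05%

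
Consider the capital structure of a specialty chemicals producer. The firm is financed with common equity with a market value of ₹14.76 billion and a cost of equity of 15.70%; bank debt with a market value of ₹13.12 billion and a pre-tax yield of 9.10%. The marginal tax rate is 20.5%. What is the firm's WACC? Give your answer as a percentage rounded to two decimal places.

Total capital V = 14.76 + 13.12 = 27.88.
Equity: weight = 14.76/27.88 = 0.5294; cost = 15.7%.
Bank debt: weight = 13.12/27.88 = 0.4706; after-tax cost = 9.1% × (1 − 20.5%) = 7.2345%.
WACC = 0.5294 × 15.7000% + 0.4706 × 7.2345% = 11.7162%.

11.72%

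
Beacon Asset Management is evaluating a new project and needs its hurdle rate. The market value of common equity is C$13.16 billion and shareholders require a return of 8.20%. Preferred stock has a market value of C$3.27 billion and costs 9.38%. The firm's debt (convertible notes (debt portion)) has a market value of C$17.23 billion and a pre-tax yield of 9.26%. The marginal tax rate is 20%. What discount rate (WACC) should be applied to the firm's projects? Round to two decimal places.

7.91%

Total capital V = 13.16 + 3.27 + 17.23 = 33.66.
Equity: weight = 13.16/33.66 = 0.3910; cost = 8.2%.
Preferred: weight = 3.27/33.66 = 0.0971; cost = 9.38%.
Convertible notes (debt portion): weight = 17.23/33.66 = 0.5119; after-tax cost = 9.26% × (1 − 20%) = 7.4080%.
WACC = 0.3910 × 8.2000% + 0.0971 × 9.3800% + 0.5119 × 7.4080% = 7.9092%.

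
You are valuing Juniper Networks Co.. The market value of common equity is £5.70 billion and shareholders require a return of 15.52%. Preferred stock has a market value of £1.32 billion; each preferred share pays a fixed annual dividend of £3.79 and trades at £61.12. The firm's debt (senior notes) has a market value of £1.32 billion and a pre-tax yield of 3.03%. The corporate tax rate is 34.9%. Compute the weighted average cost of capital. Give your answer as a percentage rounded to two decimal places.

11.90%

Cost of preferred: Rp = 3.79 / 61.12 = 6.2009%.
Total capital V = 5.7 + 1.32 + 1.32 = 8.34.
Equity: weight = 5.7/8.34 = 0.6835; cost = 15.52%.
Preferred: weight = 1.32/8.34 = 0.1583; cost = 6.2009%.
Senior notes: weight = 1.32/8.34 = 0.1583; after-tax cost = 3.03% × (1 − 34.9%) = 1.9725%.
WACC = 0.6835 × 15.5200% + 0.1583 × 6.2009% + 0.1583 × 1.9725% = 11.9008%.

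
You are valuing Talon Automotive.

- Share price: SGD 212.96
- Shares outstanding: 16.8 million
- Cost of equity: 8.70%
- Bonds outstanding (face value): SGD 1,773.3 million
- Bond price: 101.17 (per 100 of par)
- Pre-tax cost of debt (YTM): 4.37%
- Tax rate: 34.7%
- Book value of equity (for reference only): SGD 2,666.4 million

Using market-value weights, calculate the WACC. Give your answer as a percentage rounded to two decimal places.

6.75%

Market value of equity E = 212.96 × 16.8m = 3577.728m. Market value of debt D = 1773.3m × 101.17/100 = 1794.04761m.
Total capital V = 3577.728 + 1794.04761 = 5371.77561.
Equity: weight = 3577.728/5371.77561 = 0.6660; cost = 8.7%.
Bonds outstanding: weight = 1794.04761/5371.77561 = 0.3340; after-tax cost = 4.37% × (1 − 34.7%) = 2.8536%.
WACC = 0.6660 × 8.7000% + 0.3340 × 2.8536% = 6.7474%.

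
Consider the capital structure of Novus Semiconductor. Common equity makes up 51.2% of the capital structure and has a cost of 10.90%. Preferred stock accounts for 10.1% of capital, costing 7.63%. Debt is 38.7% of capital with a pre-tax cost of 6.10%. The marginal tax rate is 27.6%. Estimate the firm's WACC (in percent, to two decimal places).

After-tax cost of debt = 6.1% × (1 − 27.6%) = 4.4164%.
WACC = 0.512 × 10.9000% + 0.101 × 7.6300% + 0.387 × 4.4164% = 8.0606%.

8.06%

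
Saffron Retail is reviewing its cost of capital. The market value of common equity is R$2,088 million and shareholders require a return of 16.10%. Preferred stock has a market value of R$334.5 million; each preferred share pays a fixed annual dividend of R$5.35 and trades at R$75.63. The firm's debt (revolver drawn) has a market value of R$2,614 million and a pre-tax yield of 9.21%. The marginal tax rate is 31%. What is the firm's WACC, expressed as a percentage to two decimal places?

Cost of preferred: Rp = 5.35 / 75.63 = 7.0739%.
Total capital V = 2088 + 334.5 + 2614 = 5036.5.
Equity: weight = 2088/5036.5 = 0.4146; cost = 16.1%.
Preferred: weight = 334.5/5036.5 = 0.0664; cost = 7.0739%.
Revolver drawn: weight = 2614/5036.5 = 0.5190; after-tax cost = 9.21% × (1 − 31%) = 6.3549%.
WACC = 0.4146 × 16.1000% + 0.0664 × 7.0739% + 0.5190 × 6.3549% = 10.4427%.

10.44%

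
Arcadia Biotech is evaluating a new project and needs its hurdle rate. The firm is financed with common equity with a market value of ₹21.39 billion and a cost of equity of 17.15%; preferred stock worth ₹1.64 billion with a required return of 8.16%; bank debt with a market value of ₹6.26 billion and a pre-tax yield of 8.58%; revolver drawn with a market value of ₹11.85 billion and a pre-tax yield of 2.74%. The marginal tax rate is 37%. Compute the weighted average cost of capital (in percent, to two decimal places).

10.56%

Total capital V = 21.39 + 1.64 + 6.26 + 11.85 = 41.14.
Equity: weight = 21.39/41.14 = 0.5199; cost = 17.15%.
Preferred: weight = 1.64/41.14 = 0.0399; cost = 8.16%.
Bank debt: weight = 6.26/41.14 = 0.1522; after-tax cost = 8.58% × (1 − 37%) = 5.4054%.
Revolver drawn: weight = 11.85/41.14 = 0.2880; after-tax cost = 2.74% × (1 − 37%) = 1.7262%.
WACC = 0.5199 × 17.1500% + 0.0399 × 8.1600% + 0.1522 × 5.4054% + 0.2880 × 1.7262% = 10.5618%.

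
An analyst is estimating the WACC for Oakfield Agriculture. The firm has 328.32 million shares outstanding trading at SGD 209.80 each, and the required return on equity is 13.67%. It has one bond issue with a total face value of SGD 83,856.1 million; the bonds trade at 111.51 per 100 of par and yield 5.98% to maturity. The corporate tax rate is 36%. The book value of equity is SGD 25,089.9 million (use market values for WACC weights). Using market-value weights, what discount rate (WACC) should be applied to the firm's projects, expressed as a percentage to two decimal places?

Market value of equity E = 209.8 × 328.32m = 68881.536m. Market value of debt D = 83856.1m × 111.51/100 = 93507.93711m.
Total capital V = 68881.536 + 93507.93711 = 162389.47311.
Equity: weight = 68881.536/162389.47311 = 0.4242; cost = 13.67%.
Bonds outstanding: weight = 93507.93711/162389.47311 = 0.5758; after-tax cost = 5.98% × (1 − 36%) = 3.8272%.
WACC = 0.4242 × 13.6700% + 0.5758 × 3.8272% = 8.0023%.

8.00%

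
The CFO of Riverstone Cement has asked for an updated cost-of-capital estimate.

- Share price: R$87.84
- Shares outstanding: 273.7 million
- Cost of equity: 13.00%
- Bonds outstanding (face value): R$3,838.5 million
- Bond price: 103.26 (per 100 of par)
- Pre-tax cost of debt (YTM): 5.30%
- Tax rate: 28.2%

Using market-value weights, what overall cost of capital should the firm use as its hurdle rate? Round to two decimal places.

11.70%

Market value of equity E = 87.84 × 273.7m = 24041.808m. Market value of debt D = 3838.5m × 103.26/100 = 3963.6351m.
Total capital V = 24041.808 + 3963.6351 = 28005.4431.
Equity: weight = 24041.808/28005.4431 = 0.8585; cost = 13%.
Bonds outstanding: weight = 3963.6351/28005.4431 = 0.1415; after-tax cost = 5.3% × (1 − 28.2%) = 3.8054%.
WACC = 0.8585 × 13.0000% + 0.1415 × 3.8054% = 11.6987%.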